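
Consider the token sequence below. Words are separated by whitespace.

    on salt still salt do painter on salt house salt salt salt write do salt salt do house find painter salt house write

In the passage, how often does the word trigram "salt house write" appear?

Scanning the 21 overlapping trigram windows for "salt house write":
  position 21–23: salt house write

1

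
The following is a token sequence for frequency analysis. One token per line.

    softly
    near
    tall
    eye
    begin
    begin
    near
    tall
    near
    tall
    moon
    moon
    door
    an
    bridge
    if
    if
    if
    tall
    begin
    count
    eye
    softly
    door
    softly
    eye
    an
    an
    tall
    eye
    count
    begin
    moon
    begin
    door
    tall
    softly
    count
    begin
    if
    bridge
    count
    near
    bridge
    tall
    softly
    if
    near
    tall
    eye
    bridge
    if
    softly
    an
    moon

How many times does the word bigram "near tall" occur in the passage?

4

Scanning the 54 overlapping bigram windows for "near tall":
  position 2–3: near tall
  position 7–8: near tall
  position 9–10: near tall
  position 48–49: near tall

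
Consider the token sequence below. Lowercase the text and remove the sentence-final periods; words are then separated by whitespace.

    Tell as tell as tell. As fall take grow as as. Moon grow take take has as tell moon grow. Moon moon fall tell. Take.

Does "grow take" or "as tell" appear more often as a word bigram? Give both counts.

"as tell" (3 vs 1)

"grow take": 1 occurrence
"as tell": 3 occurrences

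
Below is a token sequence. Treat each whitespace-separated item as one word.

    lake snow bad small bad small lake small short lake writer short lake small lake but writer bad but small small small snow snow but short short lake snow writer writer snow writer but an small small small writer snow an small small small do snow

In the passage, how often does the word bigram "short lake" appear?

Scanning the 45 overlapping bigram windows for "short lake":
  position 9–10: short lake
  position 12–13: short lake
  position 27–28: short lake

3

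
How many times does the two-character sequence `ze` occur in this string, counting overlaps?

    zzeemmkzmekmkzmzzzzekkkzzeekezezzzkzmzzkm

4

Sliding a length-2 window over the 41 characters (40 positions):
  position 2–3: ze
  position 19–20: ze
  position 25–26: ze
  position 30–31: ze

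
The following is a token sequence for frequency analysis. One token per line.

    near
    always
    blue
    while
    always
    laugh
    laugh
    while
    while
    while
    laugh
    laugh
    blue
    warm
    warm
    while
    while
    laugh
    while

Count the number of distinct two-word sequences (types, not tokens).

13

19 tokens → 18 bigram windows in total.
Repeated bigrams (each contributes count−1 duplicates):
  while while: 3
  laugh laugh: 2
  laugh while: 2
  while laugh: 2
5 duplicate windows → 18 − 5 = 13 distinct.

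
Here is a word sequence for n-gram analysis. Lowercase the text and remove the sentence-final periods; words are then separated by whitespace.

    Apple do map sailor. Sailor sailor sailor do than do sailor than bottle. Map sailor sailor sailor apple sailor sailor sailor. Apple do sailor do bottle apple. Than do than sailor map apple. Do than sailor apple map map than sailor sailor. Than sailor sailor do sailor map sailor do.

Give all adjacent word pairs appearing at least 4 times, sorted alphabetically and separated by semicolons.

Bigram counts meeting the condition (at least 4 times):
  sailor do: 4
  sailor sailor: 9
  than sailor: 4

sailor do; sailor sailor; than sailor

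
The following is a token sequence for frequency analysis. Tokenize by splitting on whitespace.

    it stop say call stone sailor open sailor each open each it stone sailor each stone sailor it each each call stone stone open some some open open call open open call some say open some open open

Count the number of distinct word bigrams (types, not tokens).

28

38 tokens → 37 bigram windows in total.
Repeated bigrams (each contributes count−1 duplicates):
  open open: 3
  stone sailor: 3
  call stone: 2
  open call: 2
  open some: 2
  sailor each: 2
  some open: 2
9 duplicate windows → 37 − 9 = 28 distinct.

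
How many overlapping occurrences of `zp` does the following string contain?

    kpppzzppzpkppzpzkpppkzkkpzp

Sliding a length-2 window over the 27 characters (26 positions):
  position 6–7: zp
  position 9–10: zp
  position 14–15: zp
  position 26–27: zp

4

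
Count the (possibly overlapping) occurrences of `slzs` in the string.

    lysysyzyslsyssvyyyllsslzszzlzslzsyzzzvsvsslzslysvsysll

Sliding a length-4 window over the 54 characters (51 positions):
  position 22–25: slzs
  position 30–33: slzs
  position 42–45: slzs

3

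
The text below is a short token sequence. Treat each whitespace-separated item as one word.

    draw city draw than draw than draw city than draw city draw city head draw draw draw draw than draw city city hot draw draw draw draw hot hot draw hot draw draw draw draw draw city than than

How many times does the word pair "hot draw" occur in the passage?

Scanning the 38 overlapping bigram windows for "hot draw":
  position 23–24: hot draw
  position 29–30: hot draw
  position 31–32: hot draw

3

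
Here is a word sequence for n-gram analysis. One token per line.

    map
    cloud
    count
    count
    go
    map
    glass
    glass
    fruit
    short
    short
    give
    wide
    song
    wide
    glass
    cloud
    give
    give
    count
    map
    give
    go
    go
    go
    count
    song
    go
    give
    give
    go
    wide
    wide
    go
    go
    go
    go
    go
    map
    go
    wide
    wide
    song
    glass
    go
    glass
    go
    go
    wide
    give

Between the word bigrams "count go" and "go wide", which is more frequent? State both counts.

"count go": 1 occurrence
"go wide": 3 occurrences

"go wide" (3 vs 1)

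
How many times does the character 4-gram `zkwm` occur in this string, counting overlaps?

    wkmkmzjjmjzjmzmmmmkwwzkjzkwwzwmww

0

Sliding a length-4 window over the 33 characters (30 positions):
  (no match at any position)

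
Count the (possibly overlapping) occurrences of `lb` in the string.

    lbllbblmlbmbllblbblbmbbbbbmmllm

6

Sliding a length-2 window over the 31 characters (30 positions):
  position 1–2: lb
  position 4–5: lb
  position 9–10: lb
  position 14–15: lb
  position 16–17: lb
  position 19–20: lb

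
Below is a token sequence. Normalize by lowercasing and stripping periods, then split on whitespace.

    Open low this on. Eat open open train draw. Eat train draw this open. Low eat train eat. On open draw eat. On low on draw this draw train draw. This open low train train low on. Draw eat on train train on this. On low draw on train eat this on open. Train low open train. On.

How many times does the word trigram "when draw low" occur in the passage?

Scanning the 56 overlapping trigram windows for "when draw low":
  (none found)

0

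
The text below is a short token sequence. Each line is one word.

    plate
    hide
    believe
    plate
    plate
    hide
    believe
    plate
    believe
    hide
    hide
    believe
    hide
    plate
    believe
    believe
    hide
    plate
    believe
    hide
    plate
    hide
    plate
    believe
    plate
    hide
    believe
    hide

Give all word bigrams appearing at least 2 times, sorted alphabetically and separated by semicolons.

Bigram counts meeting the condition (at least 2 times):
  believe hide: 5
  believe plate: 3
  hide believe: 4
  hide plate: 4
  plate believe: 4
  plate hide: 4

believe hide; believe plate; hide believe; hide plate; plate believe; plate hide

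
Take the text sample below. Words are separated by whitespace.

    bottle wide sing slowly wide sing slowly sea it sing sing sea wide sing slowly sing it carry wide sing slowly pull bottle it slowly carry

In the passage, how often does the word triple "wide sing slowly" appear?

4

Scanning the 24 overlapping trigram windows for "wide sing slowly":
  position 2–4: wide sing slowly
  position 5–7: wide sing slowly
  position 13–15: wide sing slowly
  position 19–21: wide sing slowly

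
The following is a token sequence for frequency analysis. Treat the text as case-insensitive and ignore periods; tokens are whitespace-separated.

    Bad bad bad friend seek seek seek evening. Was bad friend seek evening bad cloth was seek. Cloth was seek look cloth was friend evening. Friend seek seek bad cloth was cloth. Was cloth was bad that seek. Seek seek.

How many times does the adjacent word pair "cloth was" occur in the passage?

6

Scanning the 39 overlapping bigram windows for "cloth was":
  position 15–16: cloth was
  position 18–19: cloth was
  position 22–23: cloth was
  position 30–31: cloth was
  position 32–33: cloth was
  position 34–35: cloth was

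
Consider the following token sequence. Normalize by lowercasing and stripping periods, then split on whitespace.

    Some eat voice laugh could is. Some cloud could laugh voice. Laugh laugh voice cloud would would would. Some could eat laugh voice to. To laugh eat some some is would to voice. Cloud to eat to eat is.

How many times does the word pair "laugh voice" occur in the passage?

3

Scanning the 38 overlapping bigram windows for "laugh voice":
  position 10–11: laugh voice
  position 13–14: laugh voice
  position 22–23: laugh voice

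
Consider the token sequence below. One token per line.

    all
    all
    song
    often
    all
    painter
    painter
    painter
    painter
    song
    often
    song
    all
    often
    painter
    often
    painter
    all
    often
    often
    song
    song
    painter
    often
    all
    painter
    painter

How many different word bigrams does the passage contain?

16

27 tokens → 26 bigram windows in total.
Repeated bigrams (each contributes count−1 duplicates):
  painter painter: 4
  all often: 2
  all painter: 2
  often all: 2
  often painter: 2
  often song: 2
  painter often: 2
  song often: 2
10 duplicate windows → 26 − 10 = 16 distinct.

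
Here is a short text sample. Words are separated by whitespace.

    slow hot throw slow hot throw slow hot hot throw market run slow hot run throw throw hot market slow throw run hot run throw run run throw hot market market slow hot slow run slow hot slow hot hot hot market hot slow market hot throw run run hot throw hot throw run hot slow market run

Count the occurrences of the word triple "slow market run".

1

Scanning the 56 overlapping trigram windows for "slow market run":
  position 56–58: slow market run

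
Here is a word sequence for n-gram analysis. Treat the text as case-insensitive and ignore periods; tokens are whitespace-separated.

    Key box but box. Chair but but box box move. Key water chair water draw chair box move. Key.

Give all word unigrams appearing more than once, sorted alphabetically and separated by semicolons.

Unigram counts meeting the condition (more than once):
  box: 5
  but: 3
  chair: 3
  key: 3
  move: 2
  water: 2

box; but; chair; key; move; water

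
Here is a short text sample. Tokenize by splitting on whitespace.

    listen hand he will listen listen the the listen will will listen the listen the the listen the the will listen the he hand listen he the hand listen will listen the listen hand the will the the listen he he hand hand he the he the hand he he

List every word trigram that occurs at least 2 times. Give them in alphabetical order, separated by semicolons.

he the hand; listen the listen; listen the the; the listen the; the the listen; will listen the

Trigram counts meeting the condition (at least 2 times):
  he the hand: 2
  listen the listen: 2
  listen the the: 3
  the listen the: 2
  the the listen: 3
  will listen the: 3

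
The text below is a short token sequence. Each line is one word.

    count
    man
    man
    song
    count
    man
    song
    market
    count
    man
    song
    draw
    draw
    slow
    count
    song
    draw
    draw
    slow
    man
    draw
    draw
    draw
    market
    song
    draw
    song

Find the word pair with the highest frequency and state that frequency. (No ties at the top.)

"draw draw", 4 times

Bigram frequencies (highest first):
  draw draw: 4
  count man: 3
  man song: 3
  song draw: 3
  draw slow: 2
  man man: 1
  … (10 more, each ≤ 1)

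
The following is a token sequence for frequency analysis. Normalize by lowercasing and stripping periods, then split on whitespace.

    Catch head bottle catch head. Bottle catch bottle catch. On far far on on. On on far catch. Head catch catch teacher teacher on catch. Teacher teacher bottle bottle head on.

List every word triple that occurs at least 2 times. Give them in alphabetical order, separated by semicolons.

Trigram counts meeting the condition (at least 2 times):
  catch head bottle: 2
  catch teacher teacher: 2
  head bottle catch: 2
  on on on: 2

catch head bottle; catch teacher teacher; head bottle catch; on on on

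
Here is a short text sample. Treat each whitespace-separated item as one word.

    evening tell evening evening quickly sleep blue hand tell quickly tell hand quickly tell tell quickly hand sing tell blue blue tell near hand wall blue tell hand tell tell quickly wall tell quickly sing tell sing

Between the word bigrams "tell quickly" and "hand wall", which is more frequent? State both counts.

"tell quickly" (4 vs 1)

"tell quickly": 4 occurrences
"hand wall": 1 occurrence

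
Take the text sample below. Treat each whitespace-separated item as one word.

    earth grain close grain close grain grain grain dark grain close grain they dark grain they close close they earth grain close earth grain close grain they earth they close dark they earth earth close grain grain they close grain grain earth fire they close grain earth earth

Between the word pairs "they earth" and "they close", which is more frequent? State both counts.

"they earth": 3 occurrences
"they close": 4 occurrences

"they close" (4 vs 3)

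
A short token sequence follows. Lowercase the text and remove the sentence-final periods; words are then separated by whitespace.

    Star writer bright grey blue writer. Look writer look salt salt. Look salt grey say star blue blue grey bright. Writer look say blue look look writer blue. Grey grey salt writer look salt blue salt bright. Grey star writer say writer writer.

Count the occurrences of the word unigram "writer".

9

Scanning the 43 tokens for "writer":
  position 2: writer
  position 6: writer
  position 8: writer
  position 21: writer
  position 27: writer
  position 32: writer
  position 40: writer
  position 42: writer
  position 43: writer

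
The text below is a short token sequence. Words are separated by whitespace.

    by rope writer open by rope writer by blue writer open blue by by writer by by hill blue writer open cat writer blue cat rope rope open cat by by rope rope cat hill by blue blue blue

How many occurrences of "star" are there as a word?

0

Scanning the 39 tokens for "star":
  (none found)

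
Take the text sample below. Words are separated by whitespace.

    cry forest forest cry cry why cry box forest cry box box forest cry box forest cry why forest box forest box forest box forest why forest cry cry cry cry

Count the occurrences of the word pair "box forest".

Scanning the 30 overlapping bigram windows for "box forest":
  position 8–9: box forest
  position 12–13: box forest
  position 15–16: box forest
  position 20–21: box forest
  position 22–23: box forest
  position 24–25: box forest

6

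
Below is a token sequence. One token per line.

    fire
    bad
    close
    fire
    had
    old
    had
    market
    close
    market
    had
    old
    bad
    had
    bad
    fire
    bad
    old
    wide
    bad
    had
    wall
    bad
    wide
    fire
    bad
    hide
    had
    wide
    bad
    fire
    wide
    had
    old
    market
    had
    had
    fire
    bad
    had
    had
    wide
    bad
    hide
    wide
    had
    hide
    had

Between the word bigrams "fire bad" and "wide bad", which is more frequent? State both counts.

"fire bad" (4 vs 3)

"fire bad": 4 occurrences
"wide bad": 3 occurrences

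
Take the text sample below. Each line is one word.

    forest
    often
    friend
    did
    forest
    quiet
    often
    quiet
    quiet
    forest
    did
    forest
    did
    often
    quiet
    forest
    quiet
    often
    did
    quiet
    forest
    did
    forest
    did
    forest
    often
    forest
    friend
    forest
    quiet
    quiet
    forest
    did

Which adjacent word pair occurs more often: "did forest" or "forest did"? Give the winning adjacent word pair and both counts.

"did forest": 4 occurrences
"forest did": 5 occurrences

"forest did" (5 vs 4)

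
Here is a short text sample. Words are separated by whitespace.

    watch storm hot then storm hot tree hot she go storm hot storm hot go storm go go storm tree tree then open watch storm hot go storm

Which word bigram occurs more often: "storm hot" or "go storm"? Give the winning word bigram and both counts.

"storm hot": 5 occurrences
"go storm": 4 occurrences

"storm hot" (5 vs 4)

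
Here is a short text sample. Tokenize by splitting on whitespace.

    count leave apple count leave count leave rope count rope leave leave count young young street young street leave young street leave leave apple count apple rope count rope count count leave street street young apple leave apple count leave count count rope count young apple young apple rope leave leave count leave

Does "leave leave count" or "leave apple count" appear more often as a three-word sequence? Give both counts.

"leave apple count" (3 vs 2)

"leave leave count": 2 occurrences
"leave apple count": 3 occurrences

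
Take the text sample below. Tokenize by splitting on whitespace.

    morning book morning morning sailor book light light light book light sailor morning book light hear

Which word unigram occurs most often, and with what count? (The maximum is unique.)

"light", 5 times

Unigram frequencies (highest first):
  light: 5
  morning: 4
  book: 4
  sailor: 2
  hear: 1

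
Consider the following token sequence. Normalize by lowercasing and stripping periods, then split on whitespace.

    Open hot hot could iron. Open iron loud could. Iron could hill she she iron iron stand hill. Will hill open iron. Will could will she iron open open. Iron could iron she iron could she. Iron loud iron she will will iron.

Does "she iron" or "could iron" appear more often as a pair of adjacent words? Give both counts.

"she iron" (4 vs 3)

"she iron": 4 occurrences
"could iron": 3 occurrences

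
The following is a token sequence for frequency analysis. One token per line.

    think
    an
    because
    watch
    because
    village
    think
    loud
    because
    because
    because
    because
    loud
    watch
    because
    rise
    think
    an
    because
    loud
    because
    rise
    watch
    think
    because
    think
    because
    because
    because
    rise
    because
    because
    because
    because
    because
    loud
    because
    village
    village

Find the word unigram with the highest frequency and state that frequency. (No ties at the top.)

"because", 19 times

Unigram frequencies (highest first):
  because: 19
  think: 5
  loud: 4
  watch: 3
  village: 3
  rise: 3
  … (1 more, each ≤ 2)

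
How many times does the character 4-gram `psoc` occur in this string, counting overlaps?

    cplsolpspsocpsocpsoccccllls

3

Sliding a length-4 window over the 27 characters (24 positions):
  position 9–12: psoc
  position 13–16: psoc
  position 17–20: psoc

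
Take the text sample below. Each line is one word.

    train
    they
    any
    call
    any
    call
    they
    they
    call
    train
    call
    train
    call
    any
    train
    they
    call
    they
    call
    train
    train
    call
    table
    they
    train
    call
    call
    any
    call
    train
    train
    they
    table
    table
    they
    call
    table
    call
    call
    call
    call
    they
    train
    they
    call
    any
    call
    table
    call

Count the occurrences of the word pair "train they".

4

Scanning the 48 overlapping bigram windows for "train they":
  position 1–2: train they
  position 15–16: train they
  position 31–32: train they
  position 43–44: train they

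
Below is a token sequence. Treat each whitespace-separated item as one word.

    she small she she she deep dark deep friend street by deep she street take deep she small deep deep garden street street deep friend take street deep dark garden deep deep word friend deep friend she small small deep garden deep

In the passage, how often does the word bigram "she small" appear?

Scanning the 41 overlapping bigram windows for "she small":
  position 1–2: she small
  position 17–18: she small
  position 37–38: she small

3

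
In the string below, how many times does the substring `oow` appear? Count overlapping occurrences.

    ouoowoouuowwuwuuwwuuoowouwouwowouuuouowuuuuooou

2

Sliding a length-3 window over the 47 characters (45 positions):
  position 3–5: oow
  position 21–23: oow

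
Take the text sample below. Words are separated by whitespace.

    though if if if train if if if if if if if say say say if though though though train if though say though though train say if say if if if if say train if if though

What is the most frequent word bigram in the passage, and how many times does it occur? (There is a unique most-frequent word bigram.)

"if if", 12 times

Bigram frequencies (highest first):
  if if: 12
  train if: 3
  if say: 3
  say if: 3
  if though: 3
  though though: 3
  … (8 more, each ≤ 2)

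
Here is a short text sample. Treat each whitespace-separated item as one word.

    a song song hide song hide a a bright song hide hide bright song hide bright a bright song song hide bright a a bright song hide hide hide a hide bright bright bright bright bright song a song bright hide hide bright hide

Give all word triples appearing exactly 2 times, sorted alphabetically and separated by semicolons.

Trigram counts meeting the condition (exactly 2 times):
  a a bright: 2
  hide bright a: 2
  hide hide bright: 2
  song hide bright: 2
  song hide hide: 2
  song song hide: 2

a a bright; hide bright a; hide hide bright; song hide bright; song hide hide; song song hide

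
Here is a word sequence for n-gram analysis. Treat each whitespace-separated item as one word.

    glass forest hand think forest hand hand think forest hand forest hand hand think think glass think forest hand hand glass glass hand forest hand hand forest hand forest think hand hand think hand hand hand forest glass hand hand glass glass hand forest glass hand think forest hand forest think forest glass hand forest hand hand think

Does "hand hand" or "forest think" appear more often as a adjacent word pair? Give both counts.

"hand hand" (9 vs 2)

"hand hand": 9 occurrences
"forest think": 2 occurrences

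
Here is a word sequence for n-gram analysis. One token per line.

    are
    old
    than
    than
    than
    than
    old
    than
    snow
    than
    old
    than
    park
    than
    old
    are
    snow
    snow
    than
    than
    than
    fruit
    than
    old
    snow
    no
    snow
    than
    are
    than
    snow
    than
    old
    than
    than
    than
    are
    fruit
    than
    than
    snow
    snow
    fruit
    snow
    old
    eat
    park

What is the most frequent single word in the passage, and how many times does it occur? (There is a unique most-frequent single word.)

Unigram frequencies (highest first):
  than: 20
  snow: 9
  old: 7
  are: 4
  fruit: 3
  park: 2
  … (2 more, each ≤ 1)

"than", 20 times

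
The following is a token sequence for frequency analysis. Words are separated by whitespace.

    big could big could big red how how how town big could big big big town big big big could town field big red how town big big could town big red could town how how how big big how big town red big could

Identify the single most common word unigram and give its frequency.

Unigram frequencies (highest first):
  big: 18
  how: 8
  could: 7
  town: 7
  red: 4
  field: 1

"big", 18 times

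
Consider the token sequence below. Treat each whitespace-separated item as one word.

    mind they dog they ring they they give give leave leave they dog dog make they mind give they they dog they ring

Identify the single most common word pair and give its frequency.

Bigram frequencies (highest first):
  they dog: 3
  dog they: 2
  they ring: 2
  they they: 2
  mind they: 1
  ring they: 1
  … (11 more, each ≤ 1)

"they dog", 3 times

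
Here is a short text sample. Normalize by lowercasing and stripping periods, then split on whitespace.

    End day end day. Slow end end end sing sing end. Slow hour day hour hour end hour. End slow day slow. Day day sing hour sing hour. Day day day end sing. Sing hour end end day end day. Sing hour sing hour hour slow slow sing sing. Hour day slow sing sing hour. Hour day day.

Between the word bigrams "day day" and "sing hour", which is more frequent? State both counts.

"sing hour" (7 vs 4)

"day day": 4 occurrences
"sing hour": 7 occurrences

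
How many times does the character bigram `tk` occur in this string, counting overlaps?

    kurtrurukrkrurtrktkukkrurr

1

Sliding a length-2 window over the 26 characters (25 positions):
  position 18–19: tk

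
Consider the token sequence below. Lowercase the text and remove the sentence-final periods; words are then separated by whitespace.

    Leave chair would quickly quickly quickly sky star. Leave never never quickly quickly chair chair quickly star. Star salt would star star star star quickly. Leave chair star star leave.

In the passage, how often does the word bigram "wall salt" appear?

Scanning the 29 overlapping bigram windows for "wall salt":
  (none found)

0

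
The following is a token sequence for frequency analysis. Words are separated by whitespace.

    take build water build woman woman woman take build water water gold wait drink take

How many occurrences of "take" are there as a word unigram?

3

Scanning the 15 tokens for "take":
  position 1: take
  position 8: take
  position 15: take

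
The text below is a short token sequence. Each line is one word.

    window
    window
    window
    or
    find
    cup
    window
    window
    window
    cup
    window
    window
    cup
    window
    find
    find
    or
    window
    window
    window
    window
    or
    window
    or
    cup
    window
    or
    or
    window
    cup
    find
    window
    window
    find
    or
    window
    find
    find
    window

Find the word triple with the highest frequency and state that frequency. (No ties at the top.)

Trigram frequencies (highest first):
  window window window: 4
  window window or: 2
  cup window window: 2
  window window cup: 2
  window cup window: 2
  window find find: 2
  … (22 more, each ≤ 2)

"window window window", 4 times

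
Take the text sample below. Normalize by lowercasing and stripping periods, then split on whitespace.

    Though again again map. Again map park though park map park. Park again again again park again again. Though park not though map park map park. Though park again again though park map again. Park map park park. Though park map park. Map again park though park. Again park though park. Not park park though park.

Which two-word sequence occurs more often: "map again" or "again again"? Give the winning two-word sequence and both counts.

"map again": 3 occurrences
"again again": 5 occurrences

"again again" (5 vs 3)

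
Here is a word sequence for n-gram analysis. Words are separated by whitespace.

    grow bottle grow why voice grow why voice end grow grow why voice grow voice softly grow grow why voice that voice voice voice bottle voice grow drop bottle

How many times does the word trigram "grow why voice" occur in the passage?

4

Scanning the 27 overlapping trigram windows for "grow why voice":
  position 3–5: grow why voice
  position 6–8: grow why voice
  position 11–13: grow why voice
  position 18–20: grow why voice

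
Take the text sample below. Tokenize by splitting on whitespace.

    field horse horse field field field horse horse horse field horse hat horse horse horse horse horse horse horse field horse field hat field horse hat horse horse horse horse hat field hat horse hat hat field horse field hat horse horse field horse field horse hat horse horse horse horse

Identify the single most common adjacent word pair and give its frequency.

"horse horse", 16 times

Bigram frequencies (highest first):
  horse horse: 16
  field horse: 8
  horse field: 7
  horse hat: 5
  hat horse: 5
  field hat: 3
  … (3 more, each ≤ 3)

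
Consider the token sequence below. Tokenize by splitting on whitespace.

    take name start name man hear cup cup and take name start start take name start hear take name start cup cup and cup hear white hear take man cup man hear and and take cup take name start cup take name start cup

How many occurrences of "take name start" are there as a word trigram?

6

Scanning the 42 overlapping trigram windows for "take name start":
  position 1–3: take name start
  position 10–12: take name start
  position 14–16: take name start
  position 18–20: take name start
  position 37–39: take name start
  position 41–43: take name start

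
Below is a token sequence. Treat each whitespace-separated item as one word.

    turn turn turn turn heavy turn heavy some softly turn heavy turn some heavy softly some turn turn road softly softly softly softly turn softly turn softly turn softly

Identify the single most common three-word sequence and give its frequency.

Trigram frequencies (highest first):
  softly turn softly: 3
  turn turn turn: 2
  turn heavy turn: 2
  softly softly softly: 2
  turn softly turn: 2
  turn turn heavy: 1
  … (15 more, each ≤ 1)

"softly turn softly", 3 times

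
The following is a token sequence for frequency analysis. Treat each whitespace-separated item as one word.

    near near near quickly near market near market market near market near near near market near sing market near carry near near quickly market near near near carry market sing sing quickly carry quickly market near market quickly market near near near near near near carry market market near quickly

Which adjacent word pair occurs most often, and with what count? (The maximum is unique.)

"near near", 12 times

Bigram frequencies (highest first):
  near near: 12
  market near: 9
  near market: 5
  near quickly: 3
  near carry: 3
  quickly market: 3
  … (12 more, each ≤ 2)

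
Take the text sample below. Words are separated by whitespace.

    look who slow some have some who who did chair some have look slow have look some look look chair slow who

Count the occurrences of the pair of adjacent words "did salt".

0

Scanning the 21 overlapping bigram windows for "did salt":
  (none found)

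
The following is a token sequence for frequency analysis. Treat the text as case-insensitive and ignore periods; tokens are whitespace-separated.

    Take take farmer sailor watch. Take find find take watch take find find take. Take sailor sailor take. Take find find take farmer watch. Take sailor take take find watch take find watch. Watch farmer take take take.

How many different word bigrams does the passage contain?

38 tokens → 37 bigram windows in total.
Repeated bigrams (each contributes count−1 duplicates):
  take take: 6
  take find: 5
  watch take: 4
  find find: 3
  find take: 3
  find watch: 2
  sailor take: 2
  take farmer: 2
  … (1 more repeated)
20 duplicate windows → 37 − 20 = 17 distinct.

17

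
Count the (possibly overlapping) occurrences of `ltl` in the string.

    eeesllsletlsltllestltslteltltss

2

Sliding a length-3 window over the 31 characters (29 positions):
  position 13–15: ltl
  position 26–28: ltl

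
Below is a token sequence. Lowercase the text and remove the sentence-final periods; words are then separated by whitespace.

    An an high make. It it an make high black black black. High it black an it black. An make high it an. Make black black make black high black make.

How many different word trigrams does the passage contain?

26

31 tokens → 29 trigram windows in total.
Repeated trigrams (each contributes count−1 duplicates):
  an make high: 2
  it an make: 2
  it black an: 2
3 duplicate windows → 29 − 3 = 26 distinct.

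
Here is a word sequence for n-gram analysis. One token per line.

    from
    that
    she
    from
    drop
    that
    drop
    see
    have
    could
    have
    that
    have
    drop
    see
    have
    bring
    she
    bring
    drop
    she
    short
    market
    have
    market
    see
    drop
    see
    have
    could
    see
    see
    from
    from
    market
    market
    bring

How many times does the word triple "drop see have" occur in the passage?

Scanning the 35 overlapping trigram windows for "drop see have":
  position 7–9: drop see have
  position 14–16: drop see have
  position 27–29: drop see have

3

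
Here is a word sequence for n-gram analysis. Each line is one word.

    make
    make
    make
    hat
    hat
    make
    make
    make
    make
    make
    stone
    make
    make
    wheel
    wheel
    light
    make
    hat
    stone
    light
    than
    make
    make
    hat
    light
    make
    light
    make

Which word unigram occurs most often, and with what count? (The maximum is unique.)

"make", 15 times

Unigram frequencies (highest first):
  make: 15
  hat: 4
  light: 4
  stone: 2
  wheel: 2
  than: 1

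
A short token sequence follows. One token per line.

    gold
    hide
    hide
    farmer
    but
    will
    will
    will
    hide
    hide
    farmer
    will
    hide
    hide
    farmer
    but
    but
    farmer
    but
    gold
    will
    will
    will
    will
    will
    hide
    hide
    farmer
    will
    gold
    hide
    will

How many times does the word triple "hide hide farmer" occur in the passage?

Scanning the 30 overlapping trigram windows for "hide hide farmer":
  position 2–4: hide hide farmer
  position 9–11: hide hide farmer
  position 13–15: hide hide farmer
  position 26–28: hide hide farmer

4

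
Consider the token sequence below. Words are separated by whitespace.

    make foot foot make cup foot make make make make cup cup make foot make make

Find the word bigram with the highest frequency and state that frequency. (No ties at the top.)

"make make", 4 times

Bigram frequencies (highest first):
  make make: 4
  foot make: 3
  make foot: 2
  make cup: 2
  foot foot: 1
  cup foot: 1
  … (2 more, each ≤ 1)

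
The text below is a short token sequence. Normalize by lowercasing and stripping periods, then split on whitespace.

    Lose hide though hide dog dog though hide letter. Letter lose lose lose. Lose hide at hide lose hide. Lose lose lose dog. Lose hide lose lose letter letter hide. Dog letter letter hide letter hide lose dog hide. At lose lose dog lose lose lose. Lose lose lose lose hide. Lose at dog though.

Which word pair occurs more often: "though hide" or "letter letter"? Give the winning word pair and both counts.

"letter letter" (3 vs 2)

"though hide": 2 occurrences
"letter letter": 3 occurrences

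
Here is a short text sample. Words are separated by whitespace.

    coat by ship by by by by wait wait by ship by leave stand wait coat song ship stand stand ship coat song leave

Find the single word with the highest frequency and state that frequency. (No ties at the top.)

"by", 7 times

Unigram frequencies (highest first):
  by: 7
  ship: 4
  coat: 3
  wait: 3
  stand: 3
  leave: 2
  … (1 more, each ≤ 2)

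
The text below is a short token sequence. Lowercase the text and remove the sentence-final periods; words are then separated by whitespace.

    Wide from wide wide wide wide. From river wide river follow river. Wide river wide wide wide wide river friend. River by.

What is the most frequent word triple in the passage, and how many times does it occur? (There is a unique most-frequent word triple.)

"wide wide wide", 4 times

Trigram frequencies (highest first):
  wide wide wide: 4
  river wide river: 2
  wide from wide: 1
  from wide wide: 1
  wide wide from: 1
  wide from river: 1
  … (10 more, each ≤ 1)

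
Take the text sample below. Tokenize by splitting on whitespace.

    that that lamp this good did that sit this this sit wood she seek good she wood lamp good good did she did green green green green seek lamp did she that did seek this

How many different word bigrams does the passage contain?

30

35 tokens → 34 bigram windows in total.
Repeated bigrams (each contributes count−1 duplicates):
  green green: 3
  did she: 2
  good did: 2
4 duplicate windows → 34 − 4 = 30 distinct.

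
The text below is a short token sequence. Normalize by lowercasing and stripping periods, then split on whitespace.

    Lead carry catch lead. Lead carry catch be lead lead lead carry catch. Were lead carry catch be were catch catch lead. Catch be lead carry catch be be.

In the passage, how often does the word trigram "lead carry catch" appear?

Scanning the 27 overlapping trigram windows for "lead carry catch":
  position 1–3: lead carry catch
  position 5–7: lead carry catch
  position 11–13: lead carry catch
  position 15–17: lead carry catch
  position 25–27: lead carry catch

5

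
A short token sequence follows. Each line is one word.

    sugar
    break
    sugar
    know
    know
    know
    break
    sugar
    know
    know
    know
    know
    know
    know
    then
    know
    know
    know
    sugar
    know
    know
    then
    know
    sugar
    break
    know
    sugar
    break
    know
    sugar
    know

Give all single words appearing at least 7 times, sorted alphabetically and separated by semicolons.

know; sugar

Unigram counts meeting the condition (at least 7 times):
  know: 18
  sugar: 7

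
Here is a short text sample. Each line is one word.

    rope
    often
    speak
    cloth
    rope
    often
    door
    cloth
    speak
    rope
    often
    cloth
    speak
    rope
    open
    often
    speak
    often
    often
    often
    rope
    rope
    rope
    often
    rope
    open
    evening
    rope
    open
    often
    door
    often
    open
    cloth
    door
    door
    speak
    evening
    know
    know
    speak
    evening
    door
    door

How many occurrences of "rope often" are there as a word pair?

Scanning the 43 overlapping bigram windows for "rope often":
  position 1–2: rope often
  position 5–6: rope often
  position 10–11: rope often
  position 23–24: rope often

4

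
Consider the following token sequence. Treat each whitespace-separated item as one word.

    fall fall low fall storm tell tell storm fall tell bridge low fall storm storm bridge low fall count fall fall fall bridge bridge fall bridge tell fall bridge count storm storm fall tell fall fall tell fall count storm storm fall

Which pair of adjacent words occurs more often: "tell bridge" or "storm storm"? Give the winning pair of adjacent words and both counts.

"tell bridge": 1 occurrence
"storm storm": 3 occurrences

"storm storm" (3 vs 1)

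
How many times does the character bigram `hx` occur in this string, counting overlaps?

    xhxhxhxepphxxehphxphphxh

6

Sliding a length-2 window over the 24 characters (23 positions):
  position 2–3: hx
  position 4–5: hx
  position 6–7: hx
  position 11–12: hx
  position 17–18: hx
  position 22–23: hx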